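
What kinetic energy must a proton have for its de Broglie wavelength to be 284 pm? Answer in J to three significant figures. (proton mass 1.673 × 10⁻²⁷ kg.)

KE = 1.63 × 10⁻²¹ J

p = h/λ = 6.626 × 10⁻³⁴ / 2.840 × 10⁻¹⁰ = 2.333 × 10⁻²⁴ kg·m/s.
KE = p²/(2m) = (2.333 × 10⁻²⁴)² / (2 × 1.673 × 10⁻²⁷) = 1.627 × 10⁻²¹ J = 1.63 × 10⁻²¹ J.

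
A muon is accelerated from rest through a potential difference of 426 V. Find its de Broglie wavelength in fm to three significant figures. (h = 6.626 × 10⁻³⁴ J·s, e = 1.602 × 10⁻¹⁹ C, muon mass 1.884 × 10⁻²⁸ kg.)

KE = eV = 1.602 × 10⁻¹⁹ × 426.0 = 6.825 × 10⁻¹⁷ J.
p = √(2mKE) = √(2 × 1.884 × 10⁻²⁸ × 6.825 × 10⁻¹⁷) = 1.604 × 10⁻²² kg·m/s.
λ = h/p = 6.626 × 10⁻³⁴ / 1.604 × 10⁻²² = 4.13 × 10⁻¹² m = 4130 fm.

λ = 4130 fm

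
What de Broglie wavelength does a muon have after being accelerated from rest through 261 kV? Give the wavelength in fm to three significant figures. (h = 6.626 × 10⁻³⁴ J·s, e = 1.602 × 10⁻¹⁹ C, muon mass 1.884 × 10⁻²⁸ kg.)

λ = 167 fm

KE = eV = 1.602 × 10⁻¹⁹ × 2.610 × 10⁵ = 4.181 × 10⁻¹⁴ J.
p = √(2mKE) = √(2 × 1.884 × 10⁻²⁸ × 4.181 × 10⁻¹⁴) = 3.969 × 10⁻²¹ kg·m/s.
λ = h/p = 6.626 × 10⁻³⁴ / 3.969 × 10⁻²¹ = 1.67 × 10⁻¹³ m = 167 fm.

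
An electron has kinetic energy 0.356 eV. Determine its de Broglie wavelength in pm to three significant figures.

KE = 0.356 eV = 5.703 × 10⁻²⁰ J.
p = √(2mKE) = √(2 × 9.109 × 10⁻³¹ × 5.703 × 10⁻²⁰) = 3.223 × 10⁻²⁵ kg·m/s.
λ = h/p = 6.626 × 10⁻³⁴ / 3.223 × 10⁻²⁵ = 2.06 × 10⁻⁹ m = 2060 pm.

λ = 2060 pm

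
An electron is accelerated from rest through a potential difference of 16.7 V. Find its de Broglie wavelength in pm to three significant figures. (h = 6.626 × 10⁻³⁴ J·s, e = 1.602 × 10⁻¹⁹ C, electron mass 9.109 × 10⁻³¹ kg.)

λ = 300 pm

KE = eV = 1.602 × 10⁻¹⁹ × 16.70 = 2.675 × 10⁻¹⁸ J.
p = √(2mKE) = √(2 × 9.109 × 10⁻³¹ × 2.675 × 10⁻¹⁸) = 2.208 × 10⁻²⁴ kg·m/s.
λ = h/p = 6.626 × 10⁻³⁴ / 2.208 × 10⁻²⁴ = 3.00 × 10⁻¹⁰ m = 300 pm.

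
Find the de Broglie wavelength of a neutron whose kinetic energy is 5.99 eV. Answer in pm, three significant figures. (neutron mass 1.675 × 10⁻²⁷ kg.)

λ = 11.7 pm

KE = 5.99 eV = 9.596 × 10⁻¹⁹ J.
p = √(2mKE) = √(2 × 1.675 × 10⁻²⁷ × 9.596 × 10⁻¹⁹) = 5.670 × 10⁻²³ kg·m/s.
λ = h/p = 6.626 × 10⁻³⁴ / 5.670 × 10⁻²³ = 1.17 × 10⁻¹¹ m = 11.7 pm.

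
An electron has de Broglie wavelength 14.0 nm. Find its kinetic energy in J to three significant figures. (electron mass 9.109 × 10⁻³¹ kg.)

KE = 1.23 × 10⁻²¹ J

p = h/λ = 6.626 × 10⁻³⁴ / 1.400 × 10⁻⁸ = 4.733 × 10⁻²⁶ kg·m/s.
KE = p²/(2m) = (4.733 × 10⁻²⁶)² / (2 × 9.109 × 10⁻³¹) = 1.230 × 10⁻²¹ J = 1.23 × 10⁻²¹ J.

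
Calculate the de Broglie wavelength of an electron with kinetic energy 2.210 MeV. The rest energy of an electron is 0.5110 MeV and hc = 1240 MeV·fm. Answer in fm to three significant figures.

λ = 464 fm

Total energy E = KE + m₀c² = 2.210 + 0.5110 = 2.7210 MeV.
(pc)² = E² − (m₀c²)² = (2.7210)² − (0.5110)² = 7.143 MeV², so pc = 2.673 MeV.
λ = hc/(pc) = 1240 MeV·fm / 2.673 MeV = 464 fm.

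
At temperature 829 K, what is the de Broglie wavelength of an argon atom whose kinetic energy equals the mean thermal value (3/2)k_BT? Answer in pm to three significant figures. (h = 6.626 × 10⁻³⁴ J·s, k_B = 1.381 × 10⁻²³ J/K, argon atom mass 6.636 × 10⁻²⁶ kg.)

KE = (3/2)k_BT = 1.5 × 1.381 × 10⁻²³ × 829 = 1.717 × 10⁻²⁰ J.
p = √(2mKE) = √(2 × 6.636 × 10⁻²⁶ × 1.717 × 10⁻²⁰) = 4.774 × 10⁻²³ kg·m/s.
λ = h/p = 1.39 × 10⁻¹¹ m = 13.9 pm.

λ = 13.9 pm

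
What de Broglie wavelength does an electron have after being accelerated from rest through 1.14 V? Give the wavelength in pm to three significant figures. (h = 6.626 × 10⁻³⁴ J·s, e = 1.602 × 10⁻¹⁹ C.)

λ = 1150 pm

KE = eV = 1.602 × 10⁻¹⁹ × 1.140 = 1.826 × 10⁻¹⁹ J.
p = √(2mKE) = √(2 × 9.109 × 10⁻³¹ × 1.826 × 10⁻¹⁹) = 5.768 × 10⁻²⁵ kg·m/s.
λ = h/p = 6.626 × 10⁻³⁴ / 5.768 × 10⁻²⁵ = 1.15 × 10⁻⁹ m = 1150 pm.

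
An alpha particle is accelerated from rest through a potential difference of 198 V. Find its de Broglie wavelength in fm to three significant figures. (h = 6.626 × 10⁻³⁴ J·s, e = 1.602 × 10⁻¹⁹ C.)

KE = 2eV = 2 × 1.602 × 10⁻¹⁹ × 198.0 = 6.344 × 10⁻¹⁷ J.
p = √(2mKE) = √(2 × 6.645 × 10⁻²⁷ × 6.344 × 10⁻¹⁷) = 9.182 × 10⁻²² kg·m/s.
λ = h/p = 6.626 × 10⁻³⁴ / 9.182 × 10⁻²² = 7.22 × 10⁻¹³ m = 722 fm.

λ = 722 fm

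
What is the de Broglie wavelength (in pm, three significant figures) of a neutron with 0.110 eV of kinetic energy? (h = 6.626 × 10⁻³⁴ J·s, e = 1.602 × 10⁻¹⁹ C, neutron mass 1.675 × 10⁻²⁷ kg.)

KE = 0.110 eV = 1.762 × 10⁻²⁰ J.
p = √(2mKE) = √(2 × 1.675 × 10⁻²⁷ × 1.762 × 10⁻²⁰) = 7.683 × 10⁻²⁴ kg·m/s.
λ = h/p = 6.626 × 10⁻³⁴ / 7.683 × 10⁻²⁴ = 8.62 × 10⁻¹¹ m = 86.2 pm.

λ = 86.2 pm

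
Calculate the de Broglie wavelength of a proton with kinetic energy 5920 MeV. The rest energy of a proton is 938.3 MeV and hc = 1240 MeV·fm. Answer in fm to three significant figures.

λ = 0.183 fm

Total energy E = KE + m₀c² = 5920 + 938.3 = 6858.3 MeV.
(pc)² = E² − (m₀c²)² = (6858.3)² − (938.3)² = 4.616 × 10⁷ MeV², so pc = 6794 MeV.
λ = hc/(pc) = 1240 MeV·fm / 6794 MeV = 0.183 fm.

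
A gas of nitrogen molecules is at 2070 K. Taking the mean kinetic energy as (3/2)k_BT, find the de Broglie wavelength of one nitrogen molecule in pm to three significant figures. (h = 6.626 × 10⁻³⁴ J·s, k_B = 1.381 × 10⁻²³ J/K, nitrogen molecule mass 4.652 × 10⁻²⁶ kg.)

λ = 10.5 pm

KE = (3/2)k_BT = 1.5 × 1.381 × 10⁻²³ × 2070 = 4.288 × 10⁻²⁰ J.
p = √(2mKE) = √(2 × 4.652 × 10⁻²⁶ × 4.288 × 10⁻²⁰) = 6.316 × 10⁻²³ kg·m/s.
λ = h/p = 1.05 × 10⁻¹¹ m = 10.5 pm.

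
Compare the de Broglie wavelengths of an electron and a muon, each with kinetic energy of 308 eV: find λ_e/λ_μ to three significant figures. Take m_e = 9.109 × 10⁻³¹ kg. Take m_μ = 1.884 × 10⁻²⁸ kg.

At fixed KE, p = √(2mKE) so λ = h/p ∝ 1/√m.
λ_e/λ_μ = √(m_μ/m_e) = √(1.884 × 10⁻²⁸/9.109 × 10⁻³¹) = √(206.8) = 14.4.

λ_e/λ_μ = 14.4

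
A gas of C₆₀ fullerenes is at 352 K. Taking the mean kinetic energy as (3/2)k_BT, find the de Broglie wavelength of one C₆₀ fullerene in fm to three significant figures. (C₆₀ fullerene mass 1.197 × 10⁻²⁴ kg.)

KE = (3/2)k_BT = 1.5 × 1.381 × 10⁻²³ × 352 = 7.292 × 10⁻²¹ J.
p = √(2mKE) = √(2 × 1.197 × 10⁻²⁴ × 7.292 × 10⁻²¹) = 1.321 × 10⁻²² kg·m/s.
λ = h/p = 5.02 × 10⁻¹² m = 5020 fm.

λ = 5020 fm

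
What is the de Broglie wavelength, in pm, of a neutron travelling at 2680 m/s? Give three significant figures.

λ = 148 pm

p = mv = 1.675 × 10⁻²⁷ × 2680 = 4.489 × 10⁻²⁴ kg·m/s.
λ = h/p = 6.626 × 10⁻³⁴ / 4.489 × 10⁻²⁴ = 1.48 × 10⁻¹⁰ m = 148 pm.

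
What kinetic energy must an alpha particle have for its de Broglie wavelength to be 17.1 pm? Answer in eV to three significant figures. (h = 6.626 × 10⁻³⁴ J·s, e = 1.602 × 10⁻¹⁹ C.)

KE = 0.705 eV

p = h/λ = 6.626 × 10⁻³⁴ / 1.710 × 10⁻¹¹ = 3.875 × 10⁻²³ kg·m/s.
KE = p²/(2m) = (3.875 × 10⁻²³)² / (2 × 6.645 × 10⁻²⁷) = 1.130 × 10⁻¹⁹ J = 0.705 eV.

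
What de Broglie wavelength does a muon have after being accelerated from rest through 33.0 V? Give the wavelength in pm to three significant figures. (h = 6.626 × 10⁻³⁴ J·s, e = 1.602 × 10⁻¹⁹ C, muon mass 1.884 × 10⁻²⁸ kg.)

KE = eV = 1.602 × 10⁻¹⁹ × 33.00 = 5.287 × 10⁻¹⁸ J.
p = √(2mKE) = √(2 × 1.884 × 10⁻²⁸ × 5.287 × 10⁻¹⁸) = 4.463 × 10⁻²³ kg·m/s.
λ = h/p = 6.626 × 10⁻³⁴ / 4.463 × 10⁻²³ = 1.48 × 10⁻¹¹ m = 14.8 pm.

λ = 14.8 pm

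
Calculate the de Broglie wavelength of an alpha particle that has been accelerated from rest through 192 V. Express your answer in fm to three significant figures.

KE = 2eV = 2 × 1.602 × 10⁻¹⁹ × 192.0 = 6.152 × 10⁻¹⁷ J.
p = √(2mKE) = √(2 × 6.645 × 10⁻²⁷ × 6.152 × 10⁻¹⁷) = 9.042 × 10⁻²² kg·m/s.
λ = h/p = 6.626 × 10⁻³⁴ / 9.042 × 10⁻²² = 7.33 × 10⁻¹³ m = 733 fm.

λ = 733 fm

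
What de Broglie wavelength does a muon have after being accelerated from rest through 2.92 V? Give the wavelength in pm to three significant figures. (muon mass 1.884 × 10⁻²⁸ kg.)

λ = 49.9 pm

KE = eV = 1.602 × 10⁻¹⁹ × 2.920 = 4.678 × 10⁻¹⁹ J.
p = √(2mKE) = √(2 × 1.884 × 10⁻²⁸ × 4.678 × 10⁻¹⁹) = 1.328 × 10⁻²³ kg·m/s.
λ = h/p = 6.626 × 10⁻³⁴ / 1.328 × 10⁻²³ = 4.99 × 10⁻¹¹ m = 49.9 pm.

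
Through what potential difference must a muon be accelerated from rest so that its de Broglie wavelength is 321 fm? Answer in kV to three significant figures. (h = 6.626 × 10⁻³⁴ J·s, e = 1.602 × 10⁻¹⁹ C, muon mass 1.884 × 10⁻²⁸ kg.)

V = 70.6 kV

p = h/λ = 6.626 × 10⁻³⁴ / 3.210 × 10⁻¹³ = 2.064 × 10⁻²¹ kg·m/s.
KE = p²/(2m) = 1.131 × 10⁻¹⁴ J.
V = KE/e = 1.131 × 10⁻¹⁴ / (1.602 × 10⁻¹⁹) = 70.6 kV.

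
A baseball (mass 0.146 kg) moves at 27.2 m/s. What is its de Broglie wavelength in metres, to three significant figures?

λ = 1.67 × 10⁻³⁴ m

p = mv = 0.146 × 27.2 = 3.971 kg·m/s.
λ = h/p = 6.626 × 10⁻³⁴ / 3.971 = 1.67 × 10⁻³⁴ m.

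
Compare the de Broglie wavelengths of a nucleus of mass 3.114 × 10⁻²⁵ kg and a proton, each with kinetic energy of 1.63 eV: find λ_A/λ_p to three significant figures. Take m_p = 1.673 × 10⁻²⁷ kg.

λ_A/λ_p = 0.0733

At fixed KE, p = √(2mKE) so λ = h/p ∝ 1/√m.
λ_A/λ_p = √(m_p/m_A) = √(1.673 × 10⁻²⁷/3.114 × 10⁻²⁵) = √(5.373 × 10⁻³) = 0.0733.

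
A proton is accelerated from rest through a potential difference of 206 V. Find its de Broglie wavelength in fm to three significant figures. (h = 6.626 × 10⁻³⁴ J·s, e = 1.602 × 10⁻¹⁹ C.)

KE = eV = 1.602 × 10⁻¹⁹ × 206.0 = 3.300 × 10⁻¹⁷ J.
p = √(2mKE) = √(2 × 1.673 × 10⁻²⁷ × 3.300 × 10⁻¹⁷) = 3.323 × 10⁻²² kg·m/s.
λ = h/p = 6.626 × 10⁻³⁴ / 3.323 × 10⁻²² = 1.99 × 10⁻¹² m = 1990 fm.

λ = 1990 fm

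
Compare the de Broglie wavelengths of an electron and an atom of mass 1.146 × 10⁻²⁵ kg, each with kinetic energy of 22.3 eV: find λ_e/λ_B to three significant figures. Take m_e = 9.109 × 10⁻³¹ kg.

λ_e/λ_B = 355

At fixed KE, p = √(2mKE) so λ = h/p ∝ 1/√m.
λ_e/λ_B = √(m_B/m_e) = √(1.146 × 10⁻²⁵/9.109 × 10⁻³¹) = √(1.258 × 10⁵) = 355.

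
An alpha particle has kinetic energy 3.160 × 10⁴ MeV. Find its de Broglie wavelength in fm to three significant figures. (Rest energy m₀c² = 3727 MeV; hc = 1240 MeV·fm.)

λ = 0.0353 fm

Total energy E = KE + m₀c² = 3.160 × 10⁴ + 3727 = 35327 MeV.
(pc)² = E² − (m₀c²)² = (35327)² − (3727)² = 1.234 × 10⁹ MeV², so pc = 3.513 × 10⁴ MeV.
λ = hc/(pc) = 1240 MeV·fm / 3.513 × 10⁴ MeV = 0.0353 fm.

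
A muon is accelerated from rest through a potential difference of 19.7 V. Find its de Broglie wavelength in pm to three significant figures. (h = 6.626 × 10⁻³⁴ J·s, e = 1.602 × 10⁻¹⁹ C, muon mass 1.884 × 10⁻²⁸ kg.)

KE = eV = 1.602 × 10⁻¹⁹ × 19.70 = 3.156 × 10⁻¹⁸ J.
p = √(2mKE) = √(2 × 1.884 × 10⁻²⁸ × 3.156 × 10⁻¹⁸) = 3.448 × 10⁻²³ kg·m/s.
λ = h/p = 6.626 × 10⁻³⁴ / 3.448 × 10⁻²³ = 1.92 × 10⁻¹¹ m = 19.2 pm.

λ = 19.2 pm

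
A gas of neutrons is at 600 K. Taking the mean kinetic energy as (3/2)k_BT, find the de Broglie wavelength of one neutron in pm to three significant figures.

λ = 103 pm

KE = (3/2)k_BT = 1.5 × 1.381 × 10⁻²³ × 600 = 1.243 × 10⁻²⁰ J.
p = √(2mKE) = √(2 × 1.675 × 10⁻²⁷ × 1.243 × 10⁻²⁰) = 6.453 × 10⁻²⁴ kg·m/s.
λ = h/p = 1.03 × 10⁻¹⁰ m = 103 pm.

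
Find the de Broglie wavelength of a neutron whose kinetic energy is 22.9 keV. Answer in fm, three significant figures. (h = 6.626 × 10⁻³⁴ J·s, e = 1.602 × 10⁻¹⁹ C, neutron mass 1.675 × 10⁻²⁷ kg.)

λ = 189 fm

KE = 22.9 keV = 3.669 × 10⁻¹⁵ J.
p = √(2mKE) = √(2 × 1.675 × 10⁻²⁷ × 3.669 × 10⁻¹⁵) = 3.506 × 10⁻²¹ kg·m/s.
λ = h/p = 6.626 × 10⁻³⁴ / 3.506 × 10⁻²¹ = 1.89 × 10⁻¹³ m = 189 fm.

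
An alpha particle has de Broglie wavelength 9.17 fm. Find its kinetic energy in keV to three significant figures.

p = h/λ = 6.626 × 10⁻³⁴ / 9.170 × 10⁻¹⁵ = 7.226 × 10⁻²⁰ kg·m/s.
KE = p²/(2m) = (7.226 × 10⁻²⁰)² / (2 × 6.645 × 10⁻²⁷) = 3.929 × 10⁻¹³ J = 2450 keV.

KE = 2450 keV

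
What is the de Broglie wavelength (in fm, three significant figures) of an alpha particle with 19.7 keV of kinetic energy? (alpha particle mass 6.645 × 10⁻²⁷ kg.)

KE = 19.7 keV = 3.156 × 10⁻¹⁵ J.
p = √(2mKE) = √(2 × 6.645 × 10⁻²⁷ × 3.156 × 10⁻¹⁵) = 6.476 × 10⁻²¹ kg·m/s.
λ = h/p = 6.626 × 10⁻³⁴ / 6.476 × 10⁻²¹ = 1.02 × 10⁻¹³ m = 102 fm.

λ = 102 fm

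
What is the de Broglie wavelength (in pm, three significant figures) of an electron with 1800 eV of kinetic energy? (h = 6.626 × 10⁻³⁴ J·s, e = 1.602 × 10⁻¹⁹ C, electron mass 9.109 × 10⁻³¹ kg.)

λ = 28.9 pm

KE = 1800 eV = 2.884 × 10⁻¹⁶ J.
p = √(2mKE) = √(2 × 9.109 × 10⁻³¹ × 2.884 × 10⁻¹⁶) = 2.292 × 10⁻²³ kg·m/s.
λ = h/p = 6.626 × 10⁻³⁴ / 2.292 × 10⁻²³ = 2.89 × 10⁻¹¹ m = 28.9 pm.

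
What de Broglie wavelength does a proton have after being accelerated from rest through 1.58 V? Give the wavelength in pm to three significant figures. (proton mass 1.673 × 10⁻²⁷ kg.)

KE = eV = 1.602 × 10⁻¹⁹ × 1.580 = 2.531 × 10⁻¹⁹ J.
p = √(2mKE) = √(2 × 1.673 × 10⁻²⁷ × 2.531 × 10⁻¹⁹) = 2.910 × 10⁻²³ kg·m/s.
λ = h/p = 6.626 × 10⁻³⁴ / 2.910 × 10⁻²³ = 2.28 × 10⁻¹¹ m = 22.8 pm.

λ = 22.8 pm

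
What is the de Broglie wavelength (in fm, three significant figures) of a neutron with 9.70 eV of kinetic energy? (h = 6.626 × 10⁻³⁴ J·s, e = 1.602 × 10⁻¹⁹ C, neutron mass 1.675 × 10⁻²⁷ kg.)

KE = 9.70 eV = 1.554 × 10⁻¹⁸ J.
p = √(2mKE) = √(2 × 1.675 × 10⁻²⁷ × 1.554 × 10⁻¹⁸) = 7.215 × 10⁻²³ kg·m/s.
λ = h/p = 6.626 × 10⁻³⁴ / 7.215 × 10⁻²³ = 9.18 × 10⁻¹² m = 9180 fm.

λ = 9180 fm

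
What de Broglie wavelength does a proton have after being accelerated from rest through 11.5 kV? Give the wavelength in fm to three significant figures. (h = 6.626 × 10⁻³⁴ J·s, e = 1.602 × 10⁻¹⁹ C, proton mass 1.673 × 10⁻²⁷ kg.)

λ = 267 fm

KE = eV = 1.602 × 10⁻¹⁹ × 1.150 × 10⁴ = 1.842 × 10⁻¹⁵ J.
p = √(2mKE) = √(2 × 1.673 × 10⁻²⁷ × 1.842 × 10⁻¹⁵) = 2.483 × 10⁻²¹ kg·m/s.
λ = h/p = 6.626 × 10⁻³⁴ / 2.483 × 10⁻²¹ = 2.67 × 10⁻¹³ m = 267 fm.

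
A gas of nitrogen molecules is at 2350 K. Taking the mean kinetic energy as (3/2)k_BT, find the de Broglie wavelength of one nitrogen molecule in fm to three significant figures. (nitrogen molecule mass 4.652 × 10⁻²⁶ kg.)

KE = (3/2)k_BT = 1.5 × 1.381 × 10⁻²³ × 2350 = 4.868 × 10⁻²⁰ J.
p = √(2mKE) = √(2 × 4.652 × 10⁻²⁶ × 4.868 × 10⁻²⁰) = 6.730 × 10⁻²³ kg·m/s.
λ = h/p = 9.85 × 10⁻¹² m = 9850 fm.

λ = 9850 fm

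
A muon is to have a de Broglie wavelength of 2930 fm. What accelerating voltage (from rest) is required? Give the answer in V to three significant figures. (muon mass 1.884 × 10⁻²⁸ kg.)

V = 847 V

p = h/λ = 6.626 × 10⁻³⁴ / 2.930 × 10⁻¹² = 2.261 × 10⁻²² kg·m/s.
KE = p²/(2m) = 1.357 × 10⁻¹⁶ J.
V = KE/e = 1.357 × 10⁻¹⁶ / (1.602 × 10⁻¹⁹) = 847 V.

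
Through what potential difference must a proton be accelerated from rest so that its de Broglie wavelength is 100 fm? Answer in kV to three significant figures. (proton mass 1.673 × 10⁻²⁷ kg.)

p = h/λ = 6.626 × 10⁻³⁴ / 1.000 × 10⁻¹³ = 6.626 × 10⁻²¹ kg·m/s.
KE = p²/(2m) = 1.312 × 10⁻¹⁴ J.
V = KE/e = 1.312 × 10⁻¹⁴ / (1.602 × 10⁻¹⁹) = 81.9 kV.

V = 81.9 kV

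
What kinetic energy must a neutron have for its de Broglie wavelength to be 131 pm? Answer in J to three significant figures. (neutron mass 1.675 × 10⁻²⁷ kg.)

KE = 7.64 × 10⁻²¹ J

p = h/λ = 6.626 × 10⁻³⁴ / 1.310 × 10⁻¹⁰ = 5.058 × 10⁻²⁴ kg·m/s.
KE = p²/(2m) = (5.058 × 10⁻²⁴)² / (2 × 1.675 × 10⁻²⁷) = 7.637 × 10⁻²¹ J = 7.64 × 10⁻²¹ J.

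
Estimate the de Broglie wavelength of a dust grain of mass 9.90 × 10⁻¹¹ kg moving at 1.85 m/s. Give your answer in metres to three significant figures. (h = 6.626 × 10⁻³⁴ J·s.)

p = mv = 9.90 × 10⁻¹¹ × 1.85 = 1.832 × 10⁻¹⁰ kg·m/s.
λ = h/p = 6.626 × 10⁻³⁴ / 1.832 × 10⁻¹⁰ = 3.62 × 10⁻²⁴ m.

λ = 3.62 × 10⁻²⁴ m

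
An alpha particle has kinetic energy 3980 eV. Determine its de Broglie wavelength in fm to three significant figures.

KE = 3980 eV = 6.376 × 10⁻¹⁶ J.
p = √(2mKE) = √(2 × 6.645 × 10⁻²⁷ × 6.376 × 10⁻¹⁶) = 2.911 × 10⁻²¹ kg·m/s.
λ = h/p = 6.626 × 10⁻³⁴ / 2.911 × 10⁻²¹ = 2.28 × 10⁻¹³ m = 228 fm.

λ = 228 fm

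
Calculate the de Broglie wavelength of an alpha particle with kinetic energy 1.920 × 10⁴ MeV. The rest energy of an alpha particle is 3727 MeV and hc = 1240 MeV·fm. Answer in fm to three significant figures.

λ = 0.0548 fm

Total energy E = KE + m₀c² = 1.920 × 10⁴ + 3727 = 22927 MeV.
(pc)² = E² − (m₀c²)² = (22927)² − (3727)² = 5.118 × 10⁸ MeV², so pc = 2.262 × 10⁴ MeV.
λ = hc/(pc) = 1240 MeV·fm / 2.262 × 10⁴ MeV = 0.0548 fm.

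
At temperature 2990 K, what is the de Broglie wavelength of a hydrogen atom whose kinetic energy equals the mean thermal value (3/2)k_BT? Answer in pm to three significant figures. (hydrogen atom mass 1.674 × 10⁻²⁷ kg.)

KE = (3/2)k_BT = 1.5 × 1.381 × 10⁻²³ × 2990 = 6.194 × 10⁻²⁰ J.
p = √(2mKE) = √(2 × 1.674 × 10⁻²⁷ × 6.194 × 10⁻²⁰) = 1.440 × 10⁻²³ kg·m/s.
λ = h/p = 4.60 × 10⁻¹¹ m = 46.0 pm.

λ = 46.0 pm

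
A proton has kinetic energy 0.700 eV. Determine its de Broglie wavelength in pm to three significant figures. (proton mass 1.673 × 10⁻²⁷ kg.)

λ = 34.2 pm

KE = 0.700 eV = 1.121 × 10⁻¹⁹ J.
p = √(2mKE) = √(2 × 1.673 × 10⁻²⁷ × 1.121 × 10⁻¹⁹) = 1.937 × 10⁻²³ kg·m/s.
λ = h/p = 6.626 × 10⁻³⁴ / 1.937 × 10⁻²³ = 3.42 × 10⁻¹¹ m = 34.2 pm.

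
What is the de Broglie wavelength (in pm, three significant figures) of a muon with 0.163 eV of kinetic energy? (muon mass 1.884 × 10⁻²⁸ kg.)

KE = 0.163 eV = 2.611 × 10⁻²⁰ J.
p = √(2mKE) = √(2 × 1.884 × 10⁻²⁸ × 2.611 × 10⁻²⁰) = 3.137 × 10⁻²⁴ kg·m/s.
λ = h/p = 6.626 × 10⁻³⁴ / 3.137 × 10⁻²⁴ = 2.11 × 10⁻¹⁰ m = 211 pm.

λ = 211 pm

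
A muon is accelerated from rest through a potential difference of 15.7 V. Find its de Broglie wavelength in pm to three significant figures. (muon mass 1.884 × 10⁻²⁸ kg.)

λ = 21.5 pm

KE = eV = 1.602 × 10⁻¹⁹ × 15.70 = 2.515 × 10⁻¹⁸ J.
p = √(2mKE) = √(2 × 1.884 × 10⁻²⁸ × 2.515 × 10⁻¹⁸) = 3.078 × 10⁻²³ kg·m/s.
λ = h/p = 6.626 × 10⁻³⁴ / 3.078 × 10⁻²³ = 2.15 × 10⁻¹¹ m = 21.5 pm.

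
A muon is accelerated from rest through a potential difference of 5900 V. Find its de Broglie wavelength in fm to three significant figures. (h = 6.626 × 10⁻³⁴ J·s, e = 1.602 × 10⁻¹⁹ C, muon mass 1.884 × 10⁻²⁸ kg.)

KE = eV = 1.602 × 10⁻¹⁹ × 5900 = 9.452 × 10⁻¹⁶ J.
p = √(2mKE) = √(2 × 1.884 × 10⁻²⁸ × 9.452 × 10⁻¹⁶) = 5.968 × 10⁻²² kg·m/s.
λ = h/p = 6.626 × 10⁻³⁴ / 5.968 × 10⁻²² = 1.11 × 10⁻¹² m = 1110 fm.

λ = 1110 fm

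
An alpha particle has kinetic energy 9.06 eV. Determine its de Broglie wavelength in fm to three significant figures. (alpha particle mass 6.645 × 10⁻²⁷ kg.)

KE = 9.06 eV = 1.451 × 10⁻¹⁸ J.
p = √(2mKE) = √(2 × 6.645 × 10⁻²⁷ × 1.451 × 10⁻¹⁸) = 1.389 × 10⁻²² kg·m/s.
λ = h/p = 6.626 × 10⁻³⁴ / 1.389 × 10⁻²² = 4.77 × 10⁻¹² m = 4770 fm.

λ = 4770 fm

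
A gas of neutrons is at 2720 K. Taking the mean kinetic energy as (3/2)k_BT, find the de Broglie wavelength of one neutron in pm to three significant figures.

KE = (3/2)k_BT = 1.5 × 1.381 × 10⁻²³ × 2720 = 5.634 × 10⁻²⁰ J.
p = √(2mKE) = √(2 × 1.675 × 10⁻²⁷ × 5.634 × 10⁻²⁰) = 1.374 × 10⁻²³ kg·m/s.
λ = h/p = 4.82 × 10⁻¹¹ m = 48.2 pm.

λ = 48.2 pm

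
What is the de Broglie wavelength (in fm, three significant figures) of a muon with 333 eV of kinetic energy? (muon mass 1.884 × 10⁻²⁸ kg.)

λ = 4670 fm

KE = 333 eV = 5.335 × 10⁻¹⁷ J.
p = √(2mKE) = √(2 × 1.884 × 10⁻²⁸ × 5.335 × 10⁻¹⁷) = 1.418 × 10⁻²² kg·m/s.
λ = h/p = 6.626 × 10⁻³⁴ / 1.418 × 10⁻²² = 4.67 × 10⁻¹² m = 4670 fm.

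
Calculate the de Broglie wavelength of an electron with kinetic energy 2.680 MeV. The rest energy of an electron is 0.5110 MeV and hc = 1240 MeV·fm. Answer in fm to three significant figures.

λ = 394 fm

Total energy E = KE + m₀c² = 2.680 + 0.5110 = 3.1910 MeV.
(pc)² = E² − (m₀c²)² = (3.1910)² − (0.5110)² = 9.921 MeV², so pc = 3.150 MeV.
λ = hc/(pc) = 1240 MeV·fm / 3.150 MeV = 394 fm.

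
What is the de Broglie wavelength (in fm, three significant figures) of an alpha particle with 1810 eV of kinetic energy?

λ = 338 fm

KE = 1810 eV = 2.900 × 10⁻¹⁶ J.
p = √(2mKE) = √(2 × 6.645 × 10⁻²⁷ × 2.900 × 10⁻¹⁶) = 1.963 × 10⁻²¹ kg·m/s.
λ = h/p = 6.626 × 10⁻³⁴ / 1.963 × 10⁻²¹ = 3.38 × 10⁻¹³ m = 338 fm.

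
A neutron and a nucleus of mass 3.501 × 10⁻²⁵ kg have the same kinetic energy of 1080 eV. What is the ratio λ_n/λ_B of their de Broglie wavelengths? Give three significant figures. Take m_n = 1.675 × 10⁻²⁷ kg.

At fixed KE, p = √(2mKE) so λ = h/p ∝ 1/√m.
λ_n/λ_B = √(m_B/m_n) = √(3.501 × 10⁻²⁵/1.675 × 10⁻²⁷) = √(209.0) = 14.5.

λ_n/λ_B = 14.5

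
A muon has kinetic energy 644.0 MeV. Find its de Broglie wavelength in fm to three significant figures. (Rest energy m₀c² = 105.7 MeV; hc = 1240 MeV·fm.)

Total energy E = KE + m₀c² = 644.0 + 105.7 = 749.7 MeV.
(pc)² = E² − (m₀c²)² = (749.7)² − (105.7)² = 5.509 × 10⁵ MeV², so pc = 742.2 MeV.
λ = hc/(pc) = 1240 MeV·fm / 742.2 MeV = 1.67 fm.

λ = 1.67 fm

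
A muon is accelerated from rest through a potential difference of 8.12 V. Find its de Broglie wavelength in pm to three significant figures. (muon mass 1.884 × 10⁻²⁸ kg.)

KE = eV = 1.602 × 10⁻¹⁹ × 8.120 = 1.301 × 10⁻¹⁸ J.
p = √(2mKE) = √(2 × 1.884 × 10⁻²⁸ × 1.301 × 10⁻¹⁸) = 2.214 × 10⁻²³ kg·m/s.
λ = h/p = 6.626 × 10⁻³⁴ / 2.214 × 10⁻²³ = 2.99 × 10⁻¹¹ m = 29.9 pm.

λ = 29.9 pm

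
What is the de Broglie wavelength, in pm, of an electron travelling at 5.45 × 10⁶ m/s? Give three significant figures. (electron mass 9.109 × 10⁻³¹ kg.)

λ = 133 pm

p = mv = 9.109 × 10⁻³¹ × 5.45 × 10⁶ = 4.964 × 10⁻²⁴ kg·m/s.
λ = h/p = 6.626 × 10⁻³⁴ / 4.964 × 10⁻²⁴ = 1.33 × 10⁻¹⁰ m = 133 pm.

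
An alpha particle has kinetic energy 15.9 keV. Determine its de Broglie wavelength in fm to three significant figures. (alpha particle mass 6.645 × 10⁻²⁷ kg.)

λ = 114 fm

KE = 15.9 keV = 2.547 × 10⁻¹⁵ J.
p = √(2mKE) = √(2 × 6.645 × 10⁻²⁷ × 2.547 × 10⁻¹⁵) = 5.818 × 10⁻²¹ kg·m/s.
λ = h/p = 6.626 × 10⁻³⁴ / 5.818 × 10⁻²¹ = 1.14 × 10⁻¹³ m = 114 fm.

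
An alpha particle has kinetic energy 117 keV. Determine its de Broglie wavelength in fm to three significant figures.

KE = 117 keV = 1.874 × 10⁻¹⁴ J.
p = √(2mKE) = √(2 × 6.645 × 10⁻²⁷ × 1.874 × 10⁻¹⁴) = 1.578 × 10⁻²⁰ kg·m/s.
λ = h/p = 6.626 × 10⁻³⁴ / 1.578 × 10⁻²⁰ = 4.20 × 10⁻¹⁴ m = 42.0 fm.

λ = 42.0 fm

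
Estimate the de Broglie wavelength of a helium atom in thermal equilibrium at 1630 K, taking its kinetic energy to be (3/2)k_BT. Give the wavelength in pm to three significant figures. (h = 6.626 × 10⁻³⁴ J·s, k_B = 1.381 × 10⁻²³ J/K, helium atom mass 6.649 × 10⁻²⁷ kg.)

λ = 31.3 pm

KE = (3/2)k_BT = 1.5 × 1.381 × 10⁻²³ × 1630 = 3.377 × 10⁻²⁰ J.
p = √(2mKE) = √(2 × 6.649 × 10⁻²⁷ × 3.377 × 10⁻²⁰) = 2.119 × 10⁻²³ kg·m/s.
λ = h/p = 3.13 × 10⁻¹¹ m = 31.3 pm.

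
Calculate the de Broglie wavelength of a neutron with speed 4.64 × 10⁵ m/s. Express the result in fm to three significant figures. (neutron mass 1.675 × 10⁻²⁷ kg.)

p = mv = 1.675 × 10⁻²⁷ × 4.64 × 10⁵ = 7.772 × 10⁻²² kg·m/s.
λ = h/p = 6.626 × 10⁻³⁴ / 7.772 × 10⁻²² = 8.53 × 10⁻¹³ m = 853 fm.

λ = 853 fm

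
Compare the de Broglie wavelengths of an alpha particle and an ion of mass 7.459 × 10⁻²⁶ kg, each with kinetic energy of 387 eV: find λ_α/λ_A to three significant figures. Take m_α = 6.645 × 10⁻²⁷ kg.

At fixed KE, p = √(2mKE) so λ = h/p ∝ 1/√m.
λ_α/λ_A = √(m_A/m_α) = √(7.459 × 10⁻²⁶/6.645 × 10⁻²⁷) = √(11.22) = 3.35.

λ_α/λ_A = 3.35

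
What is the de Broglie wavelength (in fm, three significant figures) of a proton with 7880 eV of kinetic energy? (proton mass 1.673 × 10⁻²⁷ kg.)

KE = 7880 eV = 1.262 × 10⁻¹⁵ J.
p = √(2mKE) = √(2 × 1.673 × 10⁻²⁷ × 1.262 × 10⁻¹⁵) = 2.055 × 10⁻²¹ kg·m/s.
λ = h/p = 6.626 × 10⁻³⁴ / 2.055 × 10⁻²¹ = 3.22 × 10⁻¹³ m = 322 fm.

λ = 322 fm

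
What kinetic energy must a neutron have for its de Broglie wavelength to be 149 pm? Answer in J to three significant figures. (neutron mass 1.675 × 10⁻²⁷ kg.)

KE = 5.90 × 10⁻²¹ J

p = h/λ = 6.626 × 10⁻³⁴ / 1.490 × 10⁻¹⁰ = 4.447 × 10⁻²⁴ kg·m/s.
KE = p²/(2m) = (4.447 × 10⁻²⁴)² / (2 × 1.675 × 10⁻²⁷) = 5.903 × 10⁻²¹ J = 5.90 × 10⁻²¹ J.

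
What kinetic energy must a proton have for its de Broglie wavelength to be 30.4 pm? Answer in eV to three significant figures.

p = h/λ = 6.626 × 10⁻³⁴ / 3.040 × 10⁻¹¹ = 2.180 × 10⁻²³ kg·m/s.
KE = p²/(2m) = (2.180 × 10⁻²³)² / (2 × 1.673 × 10⁻²⁷) = 1.420 × 10⁻¹⁹ J = 0.886 eV.

KE = 0.886 eV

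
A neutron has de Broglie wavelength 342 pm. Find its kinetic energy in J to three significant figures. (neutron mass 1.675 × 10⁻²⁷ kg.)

p = h/λ = 6.626 × 10⁻³⁴ / 3.420 × 10⁻¹⁰ = 1.937 × 10⁻²⁴ kg·m/s.
KE = p²/(2m) = (1.937 × 10⁻²⁴)² / (2 × 1.675 × 10⁻²⁷) = 1.120 × 10⁻²¹ J = 1.12 × 10⁻²¹ J.

KE = 1.12 × 10⁻²¹ J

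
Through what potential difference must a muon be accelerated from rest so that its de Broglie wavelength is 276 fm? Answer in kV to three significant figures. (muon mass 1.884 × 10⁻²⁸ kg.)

p = h/λ = 6.626 × 10⁻³⁴ / 2.760 × 10⁻¹³ = 2.401 × 10⁻²¹ kg·m/s.
KE = p²/(2m) = 1.530 × 10⁻¹⁴ J.
V = KE/e = 1.530 × 10⁻¹⁴ / (1.602 × 10⁻¹⁹) = 95.5 kV.

V = 95.5 kV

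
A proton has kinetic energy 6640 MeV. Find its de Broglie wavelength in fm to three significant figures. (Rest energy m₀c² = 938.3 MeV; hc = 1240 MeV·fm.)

Total energy E = KE + m₀c² = 6640 + 938.3 = 7578.3 MeV.
(pc)² = E² − (m₀c²)² = (7578.3)² − (938.3)² = 5.655 × 10⁷ MeV², so pc = 7520 MeV.
λ = hc/(pc) = 1240 MeV·fm / 7520 MeV = 0.165 fm.

λ = 0.165 fm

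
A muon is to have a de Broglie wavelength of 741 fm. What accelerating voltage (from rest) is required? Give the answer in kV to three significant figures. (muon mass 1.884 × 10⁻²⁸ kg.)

p = h/λ = 6.626 × 10⁻³⁴ / 7.410 × 10⁻¹³ = 8.942 × 10⁻²² kg·m/s.
KE = p²/(2m) = 2.122 × 10⁻¹⁵ J.
V = KE/e = 2.122 × 10⁻¹⁵ / (1.602 × 10⁻¹⁹) = 13.2 kV.

V = 13.2 kV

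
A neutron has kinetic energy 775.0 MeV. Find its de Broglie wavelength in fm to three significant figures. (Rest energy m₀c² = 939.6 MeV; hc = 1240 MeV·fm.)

λ = 0.865 fm

Total energy E = KE + m₀c² = 775.0 + 939.6 = 1714.6 MeV.
(pc)² = E² − (m₀c²)² = (1714.6)² − (939.6)² = 2.057 × 10⁶ MeV², so pc = 1434 MeV.
λ = hc/(pc) = 1240 MeV·fm / 1434 MeV = 0.865 fm.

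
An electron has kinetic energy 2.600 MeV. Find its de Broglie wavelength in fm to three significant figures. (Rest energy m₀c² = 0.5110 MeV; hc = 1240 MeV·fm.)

Total energy E = KE + m₀c² = 2.600 + 0.5110 = 3.1110 MeV.
(pc)² = E² − (m₀c²)² = (3.1110)² − (0.5110)² = 9.417 MeV², so pc = 3.069 MeV.
λ = hc/(pc) = 1240 MeV·fm / 3.069 MeV = 404 fm.

λ = 404 fm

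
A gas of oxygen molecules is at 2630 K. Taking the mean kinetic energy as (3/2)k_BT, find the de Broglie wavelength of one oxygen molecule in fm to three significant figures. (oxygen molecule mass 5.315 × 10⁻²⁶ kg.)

KE = (3/2)k_BT = 1.5 × 1.381 × 10⁻²³ × 2630 = 5.448 × 10⁻²⁰ J.
p = √(2mKE) = √(2 × 5.315 × 10⁻²⁶ × 5.448 × 10⁻²⁰) = 7.610 × 10⁻²³ kg·m/s.
λ = h/p = 8.71 × 10⁻¹² m = 8710 fm.

λ = 8710 fm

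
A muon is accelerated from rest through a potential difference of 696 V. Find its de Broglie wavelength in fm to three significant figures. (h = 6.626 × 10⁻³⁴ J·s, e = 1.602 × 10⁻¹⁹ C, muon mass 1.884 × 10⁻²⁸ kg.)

λ = 3230 fm

KE = eV = 1.602 × 10⁻¹⁹ × 696.0 = 1.115 × 10⁻¹⁶ J.
p = √(2mKE) = √(2 × 1.884 × 10⁻²⁸ × 1.115 × 10⁻¹⁶) = 2.050 × 10⁻²² kg·m/s.
λ = h/p = 6.626 × 10⁻³⁴ / 2.050 × 10⁻²² = 3.23 × 10⁻¹² m = 3230 fm.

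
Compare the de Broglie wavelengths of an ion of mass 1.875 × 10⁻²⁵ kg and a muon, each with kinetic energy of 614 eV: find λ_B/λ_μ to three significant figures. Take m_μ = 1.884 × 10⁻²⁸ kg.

At fixed KE, p = √(2mKE) so λ = h/p ∝ 1/√m.
λ_B/λ_μ = √(m_μ/m_B) = √(1.884 × 10⁻²⁸/1.875 × 10⁻²⁵) = √(1.005 × 10⁻³) = 0.0317.

λ_B/λ_μ = 0.0317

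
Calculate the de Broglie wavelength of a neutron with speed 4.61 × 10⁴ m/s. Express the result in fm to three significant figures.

λ = 8580 fm

p = mv = 1.675 × 10⁻²⁷ × 4.61 × 10⁴ = 7.722 × 10⁻²³ kg·m/s.
λ = h/p = 6.626 × 10⁻³⁴ / 7.722 × 10⁻²³ = 8.58 × 10⁻¹² m = 8580 fm.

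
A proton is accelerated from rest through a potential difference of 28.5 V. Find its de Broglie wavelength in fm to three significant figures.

KE = eV = 1.602 × 10⁻¹⁹ × 28.50 = 4.566 × 10⁻¹⁸ J.
p = √(2mKE) = √(2 × 1.673 × 10⁻²⁷ × 4.566 × 10⁻¹⁸) = 1.236 × 10⁻²² kg·m/s.
λ = h/p = 6.626 × 10⁻³⁴ / 1.236 × 10⁻²² = 5.36 × 10⁻¹² m = 5360 fm.

λ = 5360 fm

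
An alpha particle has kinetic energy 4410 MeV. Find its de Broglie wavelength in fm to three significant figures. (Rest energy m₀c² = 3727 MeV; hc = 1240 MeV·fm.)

Total energy E = KE + m₀c² = 4410 + 3727 = 8137 MeV.
(pc)² = E² − (m₀c²)² = (8137)² − (3727)² = 5.232 × 10⁷ MeV², so pc = 7233 MeV.
λ = hc/(pc) = 1240 MeV·fm / 7233 MeV = 0.171 fm.

λ = 0.171 fm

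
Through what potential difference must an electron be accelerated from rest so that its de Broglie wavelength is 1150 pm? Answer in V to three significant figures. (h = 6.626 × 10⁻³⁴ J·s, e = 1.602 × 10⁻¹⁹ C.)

p = h/λ = 6.626 × 10⁻³⁴ / 1.150 × 10⁻⁹ = 5.762 × 10⁻²⁵ kg·m/s.
KE = p²/(2m) = 1.822 × 10⁻¹⁹ J.
V = KE/e = 1.822 × 10⁻¹⁹ / (1.602 × 10⁻¹⁹) = 1.14 V.

V = 1.14 V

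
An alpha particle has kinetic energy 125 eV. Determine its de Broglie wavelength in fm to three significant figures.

KE = 125 eV = 2.003 × 10⁻¹⁷ J.
p = √(2mKE) = √(2 × 6.645 × 10⁻²⁷ × 2.003 × 10⁻¹⁷) = 5.159 × 10⁻²² kg·m/s.
λ = h/p = 6.626 × 10⁻³⁴ / 5.159 × 10⁻²² = 1.28 × 10⁻¹² m = 1280 fm.

λ = 1280 fm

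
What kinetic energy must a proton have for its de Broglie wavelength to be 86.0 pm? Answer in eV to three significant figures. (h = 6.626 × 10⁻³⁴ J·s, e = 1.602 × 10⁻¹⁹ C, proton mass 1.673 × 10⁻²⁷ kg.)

p = h/λ = 6.626 × 10⁻³⁴ / 8.600 × 10⁻¹¹ = 7.705 × 10⁻²⁴ kg·m/s.
KE = p²/(2m) = (7.705 × 10⁻²⁴)² / (2 × 1.673 × 10⁻²⁷) = 1.774 × 10⁻²⁰ J = 0.111 eV.

KE = 0.111 eV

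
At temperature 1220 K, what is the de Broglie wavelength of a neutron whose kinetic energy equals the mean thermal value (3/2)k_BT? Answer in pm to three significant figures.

KE = (3/2)k_BT = 1.5 × 1.381 × 10⁻²³ × 1220 = 2.527 × 10⁻²⁰ J.
p = √(2mKE) = √(2 × 1.675 × 10⁻²⁷ × 2.527 × 10⁻²⁰) = 9.201 × 10⁻²⁴ kg·m/s.
λ = h/p = 7.20 × 10⁻¹¹ m = 72.0 pm.

λ = 72.0 pm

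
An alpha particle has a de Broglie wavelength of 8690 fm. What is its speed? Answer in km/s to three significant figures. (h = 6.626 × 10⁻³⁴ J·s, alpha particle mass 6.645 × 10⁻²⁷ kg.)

v = 11.5 km/s

p = h/λ = 6.626 × 10⁻³⁴ / 8.690 × 10⁻¹² = 7.625 × 10⁻²³ kg·m/s.
v = p/m = 7.625 × 10⁻²³ / 6.645 × 10⁻²⁷ = 1.15 × 10⁴ m/s = 11.5 km/s.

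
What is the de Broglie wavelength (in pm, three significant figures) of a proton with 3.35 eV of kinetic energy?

KE = 3.35 eV = 5.367 × 10⁻¹⁹ J.
p = √(2mKE) = √(2 × 1.673 × 10⁻²⁷ × 5.367 × 10⁻¹⁹) = 4.238 × 10⁻²³ kg·m/s.
λ = h/p = 6.626 × 10⁻³⁴ / 4.238 × 10⁻²³ = 1.56 × 10⁻¹¹ m = 15.6 pm.

λ = 15.6 pm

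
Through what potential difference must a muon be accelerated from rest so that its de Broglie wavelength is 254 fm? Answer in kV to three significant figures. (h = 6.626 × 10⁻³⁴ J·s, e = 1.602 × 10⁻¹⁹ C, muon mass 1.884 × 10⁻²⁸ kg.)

V = 113 kV

p = h/λ = 6.626 × 10⁻³⁴ / 2.540 × 10⁻¹³ = 2.609 × 10⁻²¹ kg·m/s.
KE = p²/(2m) = 1.806 × 10⁻¹⁴ J.
V = KE/e = 1.806 × 10⁻¹⁴ / (1.602 × 10⁻¹⁹) = 113 kV.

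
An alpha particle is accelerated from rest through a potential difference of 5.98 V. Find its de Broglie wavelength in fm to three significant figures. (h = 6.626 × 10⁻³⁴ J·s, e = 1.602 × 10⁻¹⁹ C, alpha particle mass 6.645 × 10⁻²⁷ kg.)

λ = 4150 fm

KE = 2eV = 2 × 1.602 × 10⁻¹⁹ × 5.980 = 1.916 × 10⁻¹⁸ J.
p = √(2mKE) = √(2 × 6.645 × 10⁻²⁷ × 1.916 × 10⁻¹⁸) = 1.596 × 10⁻²² kg·m/s.
λ = h/p = 6.626 × 10⁻³⁴ / 1.596 × 10⁻²² = 4.15 × 10⁻¹² m = 4150 fm.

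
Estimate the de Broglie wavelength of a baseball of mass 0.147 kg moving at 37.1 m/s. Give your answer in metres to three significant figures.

p = mv = 0.147 × 37.1 = 5.454 kg·m/s.
λ = h/p = 6.626 × 10⁻³⁴ / 5.454 = 1.21 × 10⁻³⁴ m.

λ = 1.21 × 10⁻³⁴ m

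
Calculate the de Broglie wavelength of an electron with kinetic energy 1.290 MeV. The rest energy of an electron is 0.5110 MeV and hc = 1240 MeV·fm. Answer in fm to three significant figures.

λ = 718 fm

Total energy E = KE + m₀c² = 1.290 + 0.5110 = 1.8010 MeV.
(pc)² = E² − (m₀c²)² = (1.8010)² − (0.5110)² = 2.982 MeV², so pc = 1.727 MeV.
λ = hc/(pc) = 1240 MeV·fm / 1.727 MeV = 718 fm.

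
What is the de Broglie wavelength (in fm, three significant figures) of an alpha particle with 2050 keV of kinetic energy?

λ = 10.0 fm

KE = 2050 keV = 3.284 × 10⁻¹³ J.
p = √(2mKE) = √(2 × 6.645 × 10⁻²⁷ × 3.284 × 10⁻¹³) = 6.606 × 10⁻²⁰ kg·m/s.
λ = h/p = 6.626 × 10⁻³⁴ / 6.606 × 10⁻²⁰ = 1.00 × 10⁻¹⁴ m = 10.0 fm.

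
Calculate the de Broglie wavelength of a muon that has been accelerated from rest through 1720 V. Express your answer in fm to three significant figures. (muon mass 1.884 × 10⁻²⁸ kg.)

λ = 2060 fm

KE = eV = 1.602 × 10⁻¹⁹ × 1720 = 2.755 × 10⁻¹⁶ J.
p = √(2mKE) = √(2 × 1.884 × 10⁻²⁸ × 2.755 × 10⁻¹⁶) = 3.222 × 10⁻²² kg·m/s.
λ = h/p = 6.626 × 10⁻³⁴ / 3.222 × 10⁻²² = 2.06 × 10⁻¹² m = 2060 fm.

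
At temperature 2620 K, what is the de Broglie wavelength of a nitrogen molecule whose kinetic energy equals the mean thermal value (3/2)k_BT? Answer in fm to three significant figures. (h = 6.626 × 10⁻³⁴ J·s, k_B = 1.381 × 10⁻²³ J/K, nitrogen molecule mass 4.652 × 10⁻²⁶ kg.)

KE = (3/2)k_BT = 1.5 × 1.381 × 10⁻²³ × 2620 = 5.427 × 10⁻²⁰ J.
p = √(2mKE) = √(2 × 4.652 × 10⁻²⁶ × 5.427 × 10⁻²⁰) = 7.106 × 10⁻²³ kg·m/s.
λ = h/p = 9.32 × 10⁻¹² m = 9320 fm.

λ = 9320 fm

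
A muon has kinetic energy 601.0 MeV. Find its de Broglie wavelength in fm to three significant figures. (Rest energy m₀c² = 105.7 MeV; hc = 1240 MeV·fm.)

Total energy E = KE + m₀c² = 601.0 + 105.7 = 706.7 MeV.
(pc)² = E² − (m₀c²)² = (706.7)² − (105.7)² = 4.883 × 10⁵ MeV², so pc = 698.8 MeV.
λ = hc/(pc) = 1240 MeV·fm / 698.8 MeV = 1.77 fm.

λ = 1.77 fm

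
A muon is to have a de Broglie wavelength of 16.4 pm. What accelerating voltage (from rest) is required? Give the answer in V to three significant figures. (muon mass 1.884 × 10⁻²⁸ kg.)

p = h/λ = 6.626 × 10⁻³⁴ / 1.640 × 10⁻¹¹ = 4.040 × 10⁻²³ kg·m/s.
KE = p²/(2m) = 4.332 × 10⁻¹⁸ J.
V = KE/e = 4.332 × 10⁻¹⁸ / (1.602 × 10⁻¹⁹) = 27.0 V.

V = 27.0 V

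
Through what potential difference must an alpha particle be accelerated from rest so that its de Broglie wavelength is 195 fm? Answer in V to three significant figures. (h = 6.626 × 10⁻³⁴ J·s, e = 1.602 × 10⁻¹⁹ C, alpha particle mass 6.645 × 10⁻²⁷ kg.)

V = 2710 V

p = h/λ = 6.626 × 10⁻³⁴ / 1.950 × 10⁻¹³ = 3.398 × 10⁻²¹ kg·m/s.
KE = p²/(2m) = 8.688 × 10⁻¹⁶ J.
V = KE/2e = 8.688 × 10⁻¹⁶ / (2 × 1.602 × 10⁻¹⁹) = 2710 V.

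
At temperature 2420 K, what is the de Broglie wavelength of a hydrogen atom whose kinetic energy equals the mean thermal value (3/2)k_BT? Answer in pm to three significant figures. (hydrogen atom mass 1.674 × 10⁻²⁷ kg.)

KE = (3/2)k_BT = 1.5 × 1.381 × 10⁻²³ × 2420 = 5.013 × 10⁻²⁰ J.
p = √(2mKE) = √(2 × 1.674 × 10⁻²⁷ × 5.013 × 10⁻²⁰) = 1.296 × 10⁻²³ kg·m/s.
λ = h/p = 5.11 × 10⁻¹¹ m = 51.1 pm.

λ = 51.1 pm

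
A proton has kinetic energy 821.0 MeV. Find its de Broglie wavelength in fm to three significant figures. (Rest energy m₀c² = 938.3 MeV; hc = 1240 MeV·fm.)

λ = 0.833 fm

Total energy E = KE + m₀c² = 821.0 + 938.3 = 1759.3 MeV.
(pc)² = E² − (m₀c²)² = (1759.3)² − (938.3)² = 2.215 × 10⁶ MeV², so pc = 1488 MeV.
λ = hc/(pc) = 1240 MeV·fm / 1488 MeV = 0.833 fm.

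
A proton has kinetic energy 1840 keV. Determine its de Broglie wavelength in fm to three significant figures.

KE = 1840 keV = 2.948 × 10⁻¹³ J.
p = √(2mKE) = √(2 × 1.673 × 10⁻²⁷ × 2.948 × 10⁻¹³) = 3.141 × 10⁻²⁰ kg·m/s.
λ = h/p = 6.626 × 10⁻³⁴ / 3.141 × 10⁻²⁰ = 2.11 × 10⁻¹⁴ m = 21.1 fm.

λ = 21.1 fm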